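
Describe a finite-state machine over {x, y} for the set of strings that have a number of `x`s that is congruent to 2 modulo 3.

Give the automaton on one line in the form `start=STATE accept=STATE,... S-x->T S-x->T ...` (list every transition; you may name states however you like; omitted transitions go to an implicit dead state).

start=q0 accept=q2 q0-x->q1 q0-y->q0 q1-x->q2 q1-y->q1 q2-x->q0 q2-y->q2

The only thing that matters is how many `x`s have appeared, reduced mod 3. Use one state per residue: q0 for 0, …, q2 for 2. Reading `x` moves to the next residue; anything else stays put. q2 is accepting.
        x   y  
>  q0   q1  q0 
   q1   q2  q1 
 * q2   q0  q2 
(> = start, * = accepting)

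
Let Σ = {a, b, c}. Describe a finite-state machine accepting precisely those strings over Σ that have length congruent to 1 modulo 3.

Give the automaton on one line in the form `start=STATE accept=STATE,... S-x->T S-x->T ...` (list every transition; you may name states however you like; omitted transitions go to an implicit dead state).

start=s0 accept=s1 s0-a->s1 s0-b->s1 s0-c->s1 s1-a->s2 s1-b->s2 s1-c->s2 s2-a->s0 s2-b->s0 s2-c->s0

Only the length mod 3 matters, so use a 3-cycle: from any state, every input symbol moves to the next state, wrapping s2 back to s0. Mark s1 accepting.
3 states suffice.
        a   b   c  
>  s0   s1  s1  s1 
 * s1   s2  s2  s2 
   s2   s0  s0  s0 
(> = start, * = accepting)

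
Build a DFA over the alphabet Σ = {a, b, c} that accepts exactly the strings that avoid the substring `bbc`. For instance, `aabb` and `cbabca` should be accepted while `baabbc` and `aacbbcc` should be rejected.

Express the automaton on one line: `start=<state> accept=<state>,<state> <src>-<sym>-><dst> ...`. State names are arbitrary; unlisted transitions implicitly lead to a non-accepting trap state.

start=q0 accept=q0,q1,q2 q0-a->q0 q0-b->q1 q0-c->q0 q1-a->q0 q1-b->q2 q1-c->q0 q2-a->q0 q2-b->q2 q2-c->q3 q3-a->q3 q3-b->q3 q3-c->q3

This is the complement of 'contains `bbc`'. Use the same substring-matching states — q0 through q3 holding how much of `bbc` has just been matched — but flip the accepting set: everything except the trap q3 accepts.
With 4 states:
        a   b   c  
>* q0   q0  q1  q0 
 * q1   q0  q2  q0 
 * q2   q0  q2  q3 
   q3   q3  q3  q3 
(> = start, * = accepting)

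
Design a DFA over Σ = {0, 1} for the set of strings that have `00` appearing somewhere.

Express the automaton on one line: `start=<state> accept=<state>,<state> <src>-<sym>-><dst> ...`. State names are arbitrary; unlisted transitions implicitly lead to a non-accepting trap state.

start=S0 accept=S2 S0-0->S1 S0-1->S0 S1-0->S2 S1-1->S0 S2-0->S2 S2-1->S2

Track how much of `00` has been matched so far: state S0 is no progress, S2 is the absorbing accept state reached once `00` has occurred. Intermediate states record partial matches; on a mismatch, fall back to the longest reusable overlap.
3 states suffice.
        0   1  
>  S0   S1  S0 
   S1   S2  S0 
 * S2   S2  S2 
(> = start, * = accepting)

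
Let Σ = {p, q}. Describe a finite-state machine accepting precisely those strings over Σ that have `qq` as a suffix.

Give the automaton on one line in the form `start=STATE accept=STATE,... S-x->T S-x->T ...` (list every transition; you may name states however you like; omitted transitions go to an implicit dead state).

Let each state record the length of the longest suffix of the input read so far that is also a prefix of `qq`. B means the last symbol is `q`; C means the last 2 symbols are `qq`. Accept only at C, where the string currently ends in `qq`.
A 3-state machine:
       p  q 
>  A   A  B 
   B   A  C 
 * C   A  C 
(> = start, * = accepting)

start=A accept=C A-p->A A-q->B B-p->A B-q->C C-p->A C-q->C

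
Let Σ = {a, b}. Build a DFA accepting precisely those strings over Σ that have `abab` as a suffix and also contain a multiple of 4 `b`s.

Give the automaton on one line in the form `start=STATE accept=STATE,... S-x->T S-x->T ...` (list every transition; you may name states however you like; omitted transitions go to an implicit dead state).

start=S0 accept=S17 S0-a->S1 S0-b->S2 S1-a->S1 S1-b->S3 S2-a->S4 S2-b->S5 S3-a->S6 S3-b->S5 S4-a->S4 S4-b->S7 S5-a->S8 S5-b->S9 S6-a->S4 S6-b->S10 S7-a->S11 S7-b->S9 S8-a->S8 S8-b->S12 S9-a->S13 S9-b->S0 S10-a->S11 S10-b->S9 S11-a->S8 S11-b->S14 S12-a->S15 S12-b->S0 S13-a->S13 S13-b->S16 S14-a->S15 S14-b->S0 S15-a->S13 S15-b->S17 S16-a->S18 S16-b->S2 S17-a->S18 S17-b->S2 S18-a->S1 S18-b->S19 S19-a->S6 S19-b->S5

Build one automaton per condition and run them in lockstep. One (5 states) tracks how much of the suffix `abab` has currently been matched; the other (4 states) tracks the count of `b`s modulo 4. Each combined state is a pair, one component from each; accept when both components accept.
A 20-state machine:
          a    b  
>  S0     S1   S2 
   S1     S1   S3 
   S2     S4   S5 
   S3     S6   S5 
   S4     S4   S7 
   S5     S8   S9 
   S6     S4  S10 
   S7    S11   S9 
   S8     S8  S12 
   S9    S13   S0 
   S10   S11   S9 
   S11    S8  S14 
   S12   S15   S0 
   S13   S13  S16 
   S14   S15   S0 
   S15   S13  S17 
   S16   S18   S2 
 * S17   S18   S2 
   S18    S1  S19 
   S19    S6   S5 
(> = start, * = accepting)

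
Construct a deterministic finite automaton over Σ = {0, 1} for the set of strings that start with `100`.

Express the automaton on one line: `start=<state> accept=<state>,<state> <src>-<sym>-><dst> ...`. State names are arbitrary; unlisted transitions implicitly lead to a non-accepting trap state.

start=S0 accept=S3 S0-0->S4 S0-1->S1 S1-0->S2 S1-1->S4 S2-0->S3 S2-1->S4 S3-0->S3 S3-1->S3 S4-0->S4 S4-1->S4

Walk along `100` while the input agrees: from S0 take `1` to S1, and so on. Any deviation drops to the rejecting sink S4. Once S3 is reached the prefix is confirmed and every continuation is accepted.
        0   1  
>  S0   S4  S1 
   S1   S2  S4 
   S2   S3  S4 
 * S3   S3  S3 
   S4   S4  S4 
(> = start, * = accepting)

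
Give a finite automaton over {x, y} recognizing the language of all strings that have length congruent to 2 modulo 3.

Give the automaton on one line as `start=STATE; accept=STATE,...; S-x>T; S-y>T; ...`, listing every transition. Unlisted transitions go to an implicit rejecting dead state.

start=s0; accept=s2; s0-x>s1; s0-y>s1; s1-x>s2; s1-y>s2; s2-x>s0; s2-y>s0

Only the length mod 3 matters, so use a 3-cycle: from any state, every input symbol moves to the next state, wrapping s2 back to s0. Mark s2 accepting.
A 3-state machine:
        x   y  
>  s0   s1  s1 
   s1   s2  s2 
 * s2   s0  s0 
(> = start, * = accepting)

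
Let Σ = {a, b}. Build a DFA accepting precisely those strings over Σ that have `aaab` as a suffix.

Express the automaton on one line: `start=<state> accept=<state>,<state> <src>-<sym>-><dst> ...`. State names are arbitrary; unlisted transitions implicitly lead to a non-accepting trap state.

Let each state record the length of the longest suffix of the input read so far that is also a prefix of `aaab`. q1 means the last symbol is `a`; q2 means the last 2 symbols are `aa`; q3 means the last 3 symbols are `aaa`; q4 means the last 4 symbols are `aaab`. Accept only at q4, where the string currently ends in `aaab`.
        a   b  
>  q0   q1  q0 
   q1   q2  q0 
   q2   q3  q0 
   q3   q3  q4 
 * q4   q1  q0 
(> = start, * = accepting)

start=q0 accept=q4 q0-a->q1 q0-b->q0 q1-a->q2 q1-b->q0 q2-a->q3 q2-b->q0 q3-a->q3 q3-b->q4 q4-a->q1 q4-b->q0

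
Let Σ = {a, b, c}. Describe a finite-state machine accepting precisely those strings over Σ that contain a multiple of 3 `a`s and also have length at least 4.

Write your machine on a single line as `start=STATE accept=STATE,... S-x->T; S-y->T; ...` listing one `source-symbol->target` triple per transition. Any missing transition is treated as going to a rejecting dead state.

Run two small machines in parallel and take their product. One (3 states) tracks the count of `a`s modulo 3; the other (6 states) tracks the input length, saturating at 5. Each combined state is a pair, one component from each; accept when both components accept.
A 15-state machine:
          a    b    c  
>  q0     q1   q2   q2 
   q1     q3   q4   q4 
   q2     q4   q5   q5 
   q3     q6   q7   q7 
   q4     q7   q8   q8 
   q5     q8   q6   q6 
   q6     q9  q10  q10 
   q7    q10  q11  q11 
   q8    q11   q9   q9 
   q9    q12  q13  q13 
 * q10   q13  q14  q14 
   q11   q14  q12  q12 
   q12   q14  q12  q12 
   q13   q12  q13  q13 
 * q14   q13  q14  q14 
(> = start, * = accepting)

start=q0; accept=q10,q14; q0-a->q1; q0-b->q2; q0-c->q2; q1-a->q3; q1-b->q4; q1-c->q4; q2-a->q4; q2-b->q5; q2-c->q5; q3-a->q6; q3-b->q7; q3-c->q7; q4-a->q7; q4-b->q8; q4-c->q8; q5-a->q8; q5-b->q6; q5-c->q6; q6-a->q9; q6-b->q10; q6-c->q10; q7-a->q10; q7-b->q11; q7-c->q11; q8-a->q11; q8-b->q9; q8-c->q9; q9-a->q12; q9-b->q13; q9-c->q13; q10-a->q13; q10-b->q14; q10-c->q14; q11-a->q14; q11-b->q12; q11-c->q12; q12-a->q14; q12-b->q12; q12-c->q12; q13-a->q12; q13-b->q13; q13-c->q13; q14-a->q13; q14-b->q14; q14-c->q14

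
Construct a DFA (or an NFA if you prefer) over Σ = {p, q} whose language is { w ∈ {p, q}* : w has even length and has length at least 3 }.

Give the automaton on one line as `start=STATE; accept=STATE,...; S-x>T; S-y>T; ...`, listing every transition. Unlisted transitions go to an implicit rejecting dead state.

start=A; accept=E; A-p>B; A-q>B; B-p>C; B-q>C; C-p>D; C-q>D; D-p>E; D-q>E; E-p>D; E-q>D

Handle the two conditions separately and then intersect. One (2 states) tracks the input length modulo 2; the other (5 states) tracks the input length, saturating at 4. Each combined state is a pair, one component from each; accept when both components accept. Equivalent product states are then merged.
       p  q 
>  A   B  B 
   B   C  C 
   C   D  D 
   D   E  E 
 * E   D  D 
(> = start, * = accepting)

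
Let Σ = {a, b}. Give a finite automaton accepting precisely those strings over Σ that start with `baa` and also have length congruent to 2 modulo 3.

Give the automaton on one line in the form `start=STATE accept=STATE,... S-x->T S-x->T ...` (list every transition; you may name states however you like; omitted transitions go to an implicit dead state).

Run two small machines in parallel and take their product. The first has 5 states tracking whether the input so far still matches the prefix `baa`; the second has 3 states tracking the input length modulo 3. A product state is a pair (one from each), accepting exactly when both do.
With 9 states:
        a   b  
>  q0   q1  q2 
   q1   q3  q3 
   q2   q4  q3 
   q3   q5  q5 
   q4   q6  q5 
   q5   q1  q1 
   q6   q7  q7 
   q7   q8  q8 
 * q8   q6  q6 
(> = start, * = accepting)

start=q0 accept=q8 q0-a->q1 q0-b->q2 q1-a->q3 q1-b->q3 q2-a->q4 q2-b->q3 q3-a->q5 q3-b->q5 q4-a->q6 q4-b->q5 q5-a->q1 q5-b->q1 q6-a->q7 q6-b->q7 q7-a->q8 q7-b->q8 q8-a->q6 q8-b->q6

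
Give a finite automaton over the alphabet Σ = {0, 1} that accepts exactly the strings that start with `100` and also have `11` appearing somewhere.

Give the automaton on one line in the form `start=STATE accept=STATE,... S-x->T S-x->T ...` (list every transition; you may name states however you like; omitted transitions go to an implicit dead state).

start=q0 accept=q8 q0-0->q1 q0-1->q2 q1-0->q1 q1-1->q3 q2-0->q4 q2-1->q5 q3-0->q1 q3-1->q5 q4-0->q6 q4-1->q3 q5-0->q5 q5-1->q5 q6-0->q6 q6-1->q7 q7-0->q6 q7-1->q8 q8-0->q8 q8-1->q8

Run two small machines in parallel and take their product. One (5 states) tracks whether the input so far still matches the prefix `100`; the other (3 states) tracks whether and how much of `11` has been seen. Each combined state is a pair, one component from each; accept when both components accept.
With 9 states:
        0   1  
>  q0   q1  q2 
   q1   q1  q3 
   q2   q4  q5 
   q3   q1  q5 
   q4   q6  q3 
   q5   q5  q5 
   q6   q6  q7 
   q7   q6  q8 
 * q8   q8  q8 
(> = start, * = accepting)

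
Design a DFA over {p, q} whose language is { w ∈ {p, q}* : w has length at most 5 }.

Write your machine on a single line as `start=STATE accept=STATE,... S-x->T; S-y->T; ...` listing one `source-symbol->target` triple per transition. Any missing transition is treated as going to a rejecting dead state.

start=s0; accept=s0,s1,s2,s3,s4,s5; s0-p->s1; s0-q->s1; s1-p->s2; s1-q->s2; s2-p->s3; s2-q->s3; s3-p->s4; s3-q->s4; s4-p->s5; s4-q->s5; s5-p->s6; s5-q->s6; s6-p->s6; s6-q->s6

Count input length up to 6: every symbol moves from s0 toward s6, which means 'more than 5' and absorbs. Accept from {s0, s1, s2, s3, s4, s5}.
7 states suffice.
        p   q  
>* s0   s1  s1 
 * s1   s2  s2 
 * s2   s3  s3 
 * s3   s4  s4 
 * s4   s5  s5 
 * s5   s6  s6 
   s6   s6  s6 
(> = start, * = accepting)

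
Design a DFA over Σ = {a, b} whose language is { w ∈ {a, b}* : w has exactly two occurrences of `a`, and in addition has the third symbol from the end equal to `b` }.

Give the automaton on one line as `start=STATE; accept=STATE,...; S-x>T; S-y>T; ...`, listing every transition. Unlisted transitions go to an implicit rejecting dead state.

Handle the two conditions separately and then intersect. The first has 4 states tracking the count of `a`s, saturating at 3; the second has 15 states tracking the last 3 symbols read. A product state is a pair (one from each), accepting exactly when both do. Minimizing collapses redundant product states.
          a    b  
>  q0     q1   q2 
   q1     q3   q4 
   q2     q5   q2 
   q3     q6   q7 
   q4     q8   q9 
   q5    q10   q4 
   q6     q6   q6 
   q7     q6  q11 
   q8     q6  q12 
   q9    q13   q9 
 * q10    q6   q7 
   q11    q6  q14 
 * q12    q6  q11 
 * q13    q6  q12 
 * q14    q6  q14 
(> = start, * = accepting)

start=q0; accept=q10,q12,q13,q14; q0-a>q1; q0-b>q2; q1-a>q3; q1-b>q4; q2-a>q5; q2-b>q2; q3-a>q6; q3-b>q7; q4-a>q8; q4-b>q9; q5-a>q10; q5-b>q4; q6-a>q6; q6-b>q6; q7-a>q6; q7-b>q11; q8-a>q6; q8-b>q12; q9-a>q13; q9-b>q9; q10-a>q6; q10-b>q7; q11-a>q6; q11-b>q14; q12-a>q6; q12-b>q11; q13-a>q6; q13-b>q12; q14-a>q6; q14-b>q14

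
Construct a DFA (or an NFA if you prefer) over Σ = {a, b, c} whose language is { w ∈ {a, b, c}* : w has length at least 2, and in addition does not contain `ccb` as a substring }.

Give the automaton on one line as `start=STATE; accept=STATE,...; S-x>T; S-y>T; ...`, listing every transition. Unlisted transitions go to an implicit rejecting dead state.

start=S0; accept=S3,S4,S5; S0-a>S1; S0-b>S1; S0-c>S2; S1-a>S3; S1-b>S3; S1-c>S4; S2-a>S3; S2-b>S3; S2-c>S5; S3-a>S3; S3-b>S3; S3-c>S4; S4-a>S3; S4-b>S3; S4-c>S5; S5-a>S3; S5-b>S6; S5-c>S5; S6-a>S6; S6-b>S6; S6-c>S6

Handle the two conditions separately and then intersect. One (4 states) tracks the input length, saturating at 3; the other (4 states) tracks partial matches of the forbidden pattern `ccb`. Each combined state is a pair, one component from each; accept when both components accept. After merging equivalent states the machine shrinks.
With 7 states:
        a   b   c  
>  S0   S1  S1  S2 
   S1   S3  S3  S4 
   S2   S3  S3  S5 
 * S3   S3  S3  S4 
 * S4   S3  S3  S5 
 * S5   S3  S6  S5 
   S6   S6  S6  S6 
(> = start, * = accepting)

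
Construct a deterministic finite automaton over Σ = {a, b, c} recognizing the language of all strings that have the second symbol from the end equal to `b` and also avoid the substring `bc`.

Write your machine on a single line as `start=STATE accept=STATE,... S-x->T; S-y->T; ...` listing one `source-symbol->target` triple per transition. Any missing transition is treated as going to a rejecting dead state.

start=q0; accept=q2,q3; q0-a->q0; q0-b->q1; q0-c->q0; q1-a->q2; q1-b->q3; q1-c->q4; q2-a->q0; q2-b->q1; q2-c->q0; q3-a->q2; q3-b->q3; q3-c->q4; q4-a->q4; q4-b->q4; q4-c->q4

Handle the two conditions separately and then intersect. One (13 states) tracks the last 2 symbols read; the other (3 states) tracks partial matches of the forbidden pattern `bc`. Each combined state is a pair, one component from each; accept when both components accept. Minimizing collapses redundant product states.
A 5-state machine:
        a   b   c  
>  q0   q0  q1  q0 
   q1   q2  q3  q4 
 * q2   q0  q1  q0 
 * q3   q2  q3  q4 
   q4   q4  q4  q4 
(> = start, * = accepting)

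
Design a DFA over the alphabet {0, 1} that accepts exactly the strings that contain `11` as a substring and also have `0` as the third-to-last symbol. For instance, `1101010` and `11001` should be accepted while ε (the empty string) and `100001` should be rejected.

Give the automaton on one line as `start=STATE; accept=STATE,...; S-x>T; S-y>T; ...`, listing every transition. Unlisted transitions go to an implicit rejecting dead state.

start=A; accept=K,R,S,T; A-0>B; A-1>C; B-0>D; B-1>E; C-0>F; C-1>G; D-0>H; D-1>I; E-0>J; E-1>K; F-0>L; F-1>M; G-0>N; G-1>O; H-0>H; H-1>I; I-0>J; I-1>K; J-0>L; J-1>M; K-0>N; K-1>O; L-0>H; L-1>I; M-0>J; M-1>K; N-0>P; N-1>Q; O-0>N; O-1>O; P-0>R; P-1>S; Q-0>T; Q-1>K; R-0>R; R-1>S; S-0>T; S-1>K; T-0>P; T-1>Q

Build one automaton per condition and run them in lockstep. One (3 states) tracks whether and how much of `11` has been seen; the other (15 states) tracks the last 3 symbols read. Each combined state is a pair, one component from each; accept when both components accept.
A 20-state machine:
       0  1 
>  A   B  C 
   B   D  E 
   C   F  G 
   D   H  I 
   E   J  K 
   F   L  M 
   G   N  O 
   H   H  I 
   I   J  K 
   J   L  M 
 * K   N  O 
   L   H  I 
   M   J  K 
   N   P  Q 
   O   N  O 
   P   R  S 
   Q   T  K 
 * R   R  S 
 * S   T  K 
 * T   P  Q 
(> = start, * = accepting)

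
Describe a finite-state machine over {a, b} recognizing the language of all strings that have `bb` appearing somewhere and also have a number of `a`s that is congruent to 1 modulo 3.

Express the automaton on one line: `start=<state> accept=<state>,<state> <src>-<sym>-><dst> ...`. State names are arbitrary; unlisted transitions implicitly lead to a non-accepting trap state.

Run two small machines in parallel and take their product. One (3 states) tracks whether and how much of `bb` has been seen; the other (3 states) tracks the count of `a`s modulo 3. Each combined state is a pair, one component from each; accept when both components accept.
9 states suffice.
        a   b  
>  s0   s1  s2 
   s1   s3  s4 
   s2   s1  s5 
   s3   s0  s6 
   s4   s3  s7 
   s5   s7  s5 
   s6   s0  s8 
 * s7   s8  s7 
   s8   s5  s8 
(> = start, * = accepting)

start=s0 accept=s7 s0-a->s1 s0-b->s2 s1-a->s3 s1-b->s4 s2-a->s1 s2-b->s5 s3-a->s0 s3-b->s6 s4-a->s3 s4-b->s7 s5-a->s7 s5-b->s5 s6-a->s0 s6-b->s8 s7-a->s8 s7-b->s7 s8-a->s5 s8-b->s8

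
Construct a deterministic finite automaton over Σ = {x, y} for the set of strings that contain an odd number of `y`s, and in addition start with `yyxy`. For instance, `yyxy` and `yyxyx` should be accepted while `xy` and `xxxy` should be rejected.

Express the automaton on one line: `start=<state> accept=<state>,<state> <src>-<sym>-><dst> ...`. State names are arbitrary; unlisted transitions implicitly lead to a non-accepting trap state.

start=s0 accept=s5 s0-x->s1 s0-y->s2 s1-x->s1 s1-y->s1 s2-x->s1 s2-y->s3 s3-x->s4 s3-y->s1 s4-x->s1 s4-y->s5 s5-x->s5 s5-y->s6 s6-x->s6 s6-y->s5

Run two small machines in parallel and take their product. One (2 states) tracks the count of `y`s modulo 2; the other (6 states) tracks whether the input so far still matches the prefix `yyxy`. Each combined state is a pair, one component from each; accept when both components accept. Equivalent product states are then merged.
7 states suffice.
        x   y  
>  s0   s1  s2 
   s1   s1  s1 
   s2   s1  s3 
   s3   s4  s1 
   s4   s1  s5 
 * s5   s5  s6 
   s6   s6  s5 
(> = start, * = accepting)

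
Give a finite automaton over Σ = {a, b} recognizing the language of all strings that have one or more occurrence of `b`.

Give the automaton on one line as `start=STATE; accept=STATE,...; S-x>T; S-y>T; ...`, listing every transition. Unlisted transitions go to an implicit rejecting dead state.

start=q0; accept=q1,q2; q0-a>q0; q0-b>q1; q1-a>q1; q1-b>q2; q2-a>q2; q2-b>q2

Only the number of `b`s matters, and only up to 2. Make a chain q0 → q1 → q2 advanced by each `b` (with q2 absorbing); every other symbol self-loops. The accepting set is {q1, q2}.
3 states suffice.
        a   b  
>  q0   q0  q1 
 * q1   q1  q2 
 * q2   q2  q2 
(> = start, * = accepting)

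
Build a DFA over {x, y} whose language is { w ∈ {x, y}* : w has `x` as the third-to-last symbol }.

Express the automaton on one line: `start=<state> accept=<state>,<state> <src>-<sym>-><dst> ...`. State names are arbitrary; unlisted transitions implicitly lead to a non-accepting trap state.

start=A accept=H,I,J,K A-x->B A-y->C B-x->D B-y->E C-x->F C-y->G D-x->H D-y->I E-x->J E-y->K F-x->L F-y->M G-x->N G-y->O H-x->H H-y->I I-x->J I-y->K J-x->L J-y->M K-x->N K-y->O L-x->H L-y->I M-x->J M-y->K N-x->L N-y->M O-x->N O-y->O

A DFA must remember the last 3 symbols (since which symbol is third-to-last isn't known until the input ends). Use one state per possible window of the last ≤3 symbols; accept from those whose window starts with `x`.
       x  y 
>  A   B  C 
   B   D  E 
   C   F  G 
   D   H  I 
   E   J  K 
   F   L  M 
   G   N  O 
 * H   H  I 
 * I   J  K 
 * J   L  M 
 * K   N  O 
   L   H  I 
   M   J  K 
   N   L  M 
   O   N  O 
(> = start, * = accepting)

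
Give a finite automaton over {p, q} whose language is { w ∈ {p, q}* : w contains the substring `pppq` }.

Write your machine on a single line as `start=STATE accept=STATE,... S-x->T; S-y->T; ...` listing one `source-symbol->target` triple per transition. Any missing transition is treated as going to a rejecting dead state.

start=A; accept=E; A-p->B; A-q->A; B-p->C; B-q->A; C-p->D; C-q->A; D-p->D; D-q->E; E-p->E; E-q->E

Track how much of `pppq` has been matched so far: state A is no progress, E is the absorbing accept state reached once `pppq` has occurred. Intermediate states record partial matches; on a mismatch, fall back to the longest reusable overlap.
A 5-state machine:
       p  q 
>  A   B  A 
   B   C  A 
   C   D  A 
   D   D  E 
 * E   E  E 
(> = start, * = accepting)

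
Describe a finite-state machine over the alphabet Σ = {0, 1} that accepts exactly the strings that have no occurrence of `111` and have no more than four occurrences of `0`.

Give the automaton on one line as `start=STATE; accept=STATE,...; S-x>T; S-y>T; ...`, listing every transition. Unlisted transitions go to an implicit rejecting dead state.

start=A; accept=A,B,C,D,E,F,G,H,I,K,L,M,N,O,P; A-0>B; A-1>C; B-0>D; B-1>E; C-0>B; C-1>F; D-0>G; D-1>H; E-0>D; E-1>I; F-0>B; F-1>J; G-0>K; G-1>L; H-0>G; H-1>M; I-0>D; I-1>J; J-0>J; J-1>J; K-0>J; K-1>N; L-0>K; L-1>O; M-0>G; M-1>J; N-0>J; N-1>P; O-0>K; O-1>J; P-0>J; P-1>J

Run two small machines in parallel and take their product. The first has 4 states tracking partial matches of the forbidden pattern `111`; the second has 6 states tracking the count of `0`s, saturating at 5. A product state is a pair (one from each), accepting exactly when both do. Minimizing collapses redundant product states.
A 16-state machine:
       0  1 
>* A   B  C 
 * B   D  E 
 * C   B  F 
 * D   G  H 
 * E   D  I 
 * F   B  J 
 * G   K  L 
 * H   G  M 
 * I   D  J 
   J   J  J 
 * K   J  N 
 * L   K  O 
 * M   G  J 
 * N   J  P 
 * O   K  J 
 * P   J  J 
(> = start, * = accepting)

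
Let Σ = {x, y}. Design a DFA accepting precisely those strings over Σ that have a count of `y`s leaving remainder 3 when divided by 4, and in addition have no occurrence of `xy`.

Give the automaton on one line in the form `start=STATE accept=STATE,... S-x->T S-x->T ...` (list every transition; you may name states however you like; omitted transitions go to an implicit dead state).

Run two small machines in parallel and take their product. One (4 states) tracks the count of `y`s modulo 4; the other (3 states) tracks partial matches of the forbidden pattern `xy`. Each combined state is a pair, one component from each; accept when both components accept. After merging equivalent states the machine shrinks.
        x   y  
>  s0   s1  s2 
   s1   s1  s1 
   s2   s1  s3 
   s3   s1  s4 
 * s4   s5  s0 
 * s5   s5  s1 
(> = start, * = accepting)

start=s0 accept=s4,s5 s0-x->s1 s0-y->s2 s1-x->s1 s1-y->s1 s2-x->s1 s2-y->s3 s3-x->s1 s3-y->s4 s4-x->s5 s4-y->s0 s5-x->s5 s5-y->s1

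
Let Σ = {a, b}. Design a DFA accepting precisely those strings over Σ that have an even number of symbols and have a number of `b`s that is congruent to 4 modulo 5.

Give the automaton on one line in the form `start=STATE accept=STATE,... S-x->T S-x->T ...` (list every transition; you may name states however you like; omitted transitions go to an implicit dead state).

start=q0 accept=q8 q0-a->q1 q0-b->q2 q1-a->q0 q1-b->q3 q2-a->q3 q2-b->q4 q3-a->q2 q3-b->q5 q4-a->q5 q4-b->q6 q5-a->q4 q5-b->q7 q6-a->q7 q6-b->q8 q7-a->q6 q7-b->q9 q8-a->q9 q8-b->q1 q9-a->q8 q9-b->q0

Run two small machines in parallel and take their product. The first has 2 states tracking the input length modulo 2; the second has 5 states tracking the count of `b`s modulo 5. A product state is a pair (one from each), accepting exactly when both do.
A 10-state machine:
        a   b  
>  q0   q1  q2 
   q1   q0  q3 
   q2   q3  q4 
   q3   q2  q5 
   q4   q5  q6 
   q5   q4  q7 
   q6   q7  q8 
   q7   q6  q9 
 * q8   q9  q1 
   q9   q8  q0 
(> = start, * = accepting)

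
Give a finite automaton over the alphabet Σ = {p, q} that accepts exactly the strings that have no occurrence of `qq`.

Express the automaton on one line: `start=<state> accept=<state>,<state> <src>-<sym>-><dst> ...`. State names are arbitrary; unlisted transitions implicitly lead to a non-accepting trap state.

Track partial matches of the forbidden pattern `qq`. State S2 is a dead state reached once `qq` has occurred; every other state accepts. S0 means no part of `qq` is currently matched.
        p   q  
>* S0   S0  S1 
 * S1   S0  S2 
   S2   S2  S2 
(> = start, * = accepting)

start=S0 accept=S0,S1 S0-p->S0 S0-q->S1 S1-p->S0 S1-q->S2 S2-p->S2 S2-q->S2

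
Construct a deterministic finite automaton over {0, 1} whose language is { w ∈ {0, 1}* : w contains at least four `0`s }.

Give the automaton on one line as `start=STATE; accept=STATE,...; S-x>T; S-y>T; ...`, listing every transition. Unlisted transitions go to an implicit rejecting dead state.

start=q0; accept=q4,q5; q0-0>q1; q0-1>q0; q1-0>q2; q1-1>q1; q2-0>q3; q2-1>q2; q3-0>q4; q3-1>q3; q4-0>q5; q4-1>q4; q5-0>q5; q5-1>q5

Only the number of `0`s matters, and only up to 5. Make a chain q0 → q1 → q2 → q3 → q4 → q5 advanced by each `0` (with q5 absorbing); every other symbol self-loops. The accepting set is {q4, q5}.
        0   1  
>  q0   q1  q0 
   q1   q2  q1 
   q2   q3  q2 
   q3   q4  q3 
 * q4   q5  q4 
 * q5   q5  q5 
(> = start, * = accepting)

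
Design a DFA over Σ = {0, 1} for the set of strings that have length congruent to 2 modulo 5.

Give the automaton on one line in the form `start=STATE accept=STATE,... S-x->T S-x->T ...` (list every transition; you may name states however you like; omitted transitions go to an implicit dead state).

Count input length modulo 5: every symbol advances one step around the cycle s0 → s1 → s2 → s3 → s4 → s0. Accept at s2.
With 5 states:
        0   1  
>  s0   s1  s1 
   s1   s2  s2 
 * s2   s3  s3 
   s3   s4  s4 
   s4   s0  s0 
(> = start, * = accepting)

start=s0 accept=s2 s0-0->s1 s0-1->s1 s1-0->s2 s1-1->s2 s2-0->s3 s2-1->s3 s3-0->s4 s3-1->s4 s4-0->s0 s4-1->s0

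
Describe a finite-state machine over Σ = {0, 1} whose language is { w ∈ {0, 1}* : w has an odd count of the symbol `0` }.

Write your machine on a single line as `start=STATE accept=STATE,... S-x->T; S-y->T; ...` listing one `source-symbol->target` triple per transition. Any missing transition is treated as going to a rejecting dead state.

The only thing that matters is how many `0`s have appeared, reduced mod 2. Use one state per residue: q0 for 0, …, q1 for 1. Reading `0` moves to the next residue; anything else stays put. q1 is accepting.
        0   1  
>  q0   q1  q0 
 * q1   q0  q1 
(> = start, * = accepting)

start=q0; accept=q1; q0-0->q1; q0-1->q0; q1-0->q0; q1-1->q1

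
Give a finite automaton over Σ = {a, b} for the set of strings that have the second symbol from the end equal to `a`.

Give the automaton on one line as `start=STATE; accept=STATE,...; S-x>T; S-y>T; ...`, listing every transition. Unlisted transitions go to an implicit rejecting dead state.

start=q0; accept=q3,q4; q0-a>q1; q0-b>q2; q1-a>q3; q1-b>q4; q2-a>q5; q2-b>q6; q3-a>q3; q3-b>q4; q4-a>q5; q4-b>q6; q5-a>q3; q5-b>q4; q6-a>q5; q6-b>q6

Because acceptance depends on a position counted from the end, the machine has to buffer the most recent 2 symbols. Make each state the string of the last up-to-2 symbols read; on input `x` shift the window left and append `x`. Accept when the buffered window has length 2 and begins with `a`.
A 7-state machine:
        a   b  
>  q0   q1  q2 
   q1   q3  q4 
   q2   q5  q6 
 * q3   q3  q4 
 * q4   q5  q6 
   q5   q3  q4 
   q6   q5  q6 
(> = start, * = accepting)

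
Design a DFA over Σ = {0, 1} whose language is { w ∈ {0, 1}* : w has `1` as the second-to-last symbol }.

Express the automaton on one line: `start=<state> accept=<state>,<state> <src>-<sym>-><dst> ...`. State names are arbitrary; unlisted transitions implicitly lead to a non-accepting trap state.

start=A accept=F,G A-0->B A-1->C B-0->D B-1->E C-0->F C-1->G D-0->D D-1->E E-0->F E-1->G F-0->D F-1->E G-0->F G-1->G

Because acceptance depends on a position counted from the end, the machine has to buffer the most recent 2 symbols. Make each state the string of the last up-to-2 symbols read; on input `x` shift the window left and append `x`. Accept when the buffered window has length 2 and begins with `1`.
       0  1 
>  A   B  C 
   B   D  E 
   C   F  G 
   D   D  E 
   E   F  G 
 * F   D  E 
 * G   F  G 
(> = start, * = accepting)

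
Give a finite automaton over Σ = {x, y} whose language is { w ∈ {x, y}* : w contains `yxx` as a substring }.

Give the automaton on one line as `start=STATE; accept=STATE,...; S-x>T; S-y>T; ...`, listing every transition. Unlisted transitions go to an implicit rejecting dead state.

start=q0; accept=q3; q0-x>q0; q0-y>q1; q1-x>q2; q1-y>q1; q2-x>q3; q2-y>q1; q3-x>q3; q3-y>q3

Track how much of `yxx` has been matched so far: state q0 is no progress, q3 is the absorbing accept state reached once `yxx` has occurred. Intermediate states record partial matches; on a mismatch, fall back to the longest reusable overlap.
With 4 states:
        x   y  
>  q0   q0  q1 
   q1   q2  q1 
   q2   q3  q1 
 * q3   q3  q3 
(> = start, * = accepting)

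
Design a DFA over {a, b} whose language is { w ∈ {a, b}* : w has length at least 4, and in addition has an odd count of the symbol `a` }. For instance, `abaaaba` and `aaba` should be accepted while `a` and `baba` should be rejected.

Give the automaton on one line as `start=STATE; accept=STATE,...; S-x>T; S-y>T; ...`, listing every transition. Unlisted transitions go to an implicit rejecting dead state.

Handle the two conditions separately and then intersect. One (6 states) tracks the input length, saturating at 5; the other (2 states) tracks the count of `a`s modulo 2. Each combined state is a pair, one component from each; accept when both components accept. After merging equivalent states the machine shrinks.
An 8-state machine:
        a   b  
>  q0   q1  q2 
   q1   q3  q4 
   q2   q4  q3 
   q3   q5  q6 
   q4   q6  q5 
   q5   q6  q7 
   q6   q7  q6 
 * q7   q6  q7 
(> = start, * = accepting)

start=q0; accept=q7; q0-a>q1; q0-b>q2; q1-a>q3; q1-b>q4; q2-a>q4; q2-b>q3; q3-a>q5; q3-b>q6; q4-a>q6; q4-b>q5; q5-a>q6; q5-b>q7; q6-a>q7; q6-b>q6; q7-a>q6; q7-b>q7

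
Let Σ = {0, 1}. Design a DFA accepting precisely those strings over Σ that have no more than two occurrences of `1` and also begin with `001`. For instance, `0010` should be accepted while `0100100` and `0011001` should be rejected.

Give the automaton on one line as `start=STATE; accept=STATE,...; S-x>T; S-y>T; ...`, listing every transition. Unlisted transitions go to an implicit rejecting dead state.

start=A; accept=E,F; A-0>B; A-1>C; B-0>D; B-1>C; C-0>C; C-1>C; D-0>C; D-1>E; E-0>E; E-1>F; F-0>F; F-1>C

Build one automaton per condition and run them in lockstep. One (4 states) tracks the count of `1`s, saturating at 3; the other (5 states) tracks whether the input so far still matches the prefix `001`. Each combined state is a pair, one component from each; accept when both components accept. After merging equivalent states the machine shrinks.
6 states suffice.
       0  1 
>  A   B  C 
   B   D  C 
   C   C  C 
   D   C  E 
 * E   E  F 
 * F   F  C 
(> = start, * = accepting)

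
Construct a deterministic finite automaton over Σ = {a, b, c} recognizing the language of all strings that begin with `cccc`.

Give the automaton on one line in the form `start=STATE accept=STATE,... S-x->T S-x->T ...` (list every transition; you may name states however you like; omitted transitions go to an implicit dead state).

start=S0 accept=S4 S0-a->S5 S0-b->S5 S0-c->S1 S1-a->S5 S1-b->S5 S1-c->S2 S2-a->S5 S2-b->S5 S2-c->S3 S3-a->S5 S3-b->S5 S3-c->S4 S4-a->S4 S4-b->S4 S4-c->S4 S5-a->S5 S5-b->S5 S5-c->S5

Walk along `cccc` while the input agrees: from S0 take `c` to S1, and so on. Any deviation drops to the rejecting sink S5. Once S4 is reached the prefix is confirmed and every continuation is accepted.
6 states suffice.
        a   b   c  
>  S0   S5  S5  S1 
   S1   S5  S5  S2 
   S2   S5  S5  S3 
   S3   S5  S5  S4 
 * S4   S4  S4  S4 
   S5   S5  S5  S5 
(> = start, * = accepting)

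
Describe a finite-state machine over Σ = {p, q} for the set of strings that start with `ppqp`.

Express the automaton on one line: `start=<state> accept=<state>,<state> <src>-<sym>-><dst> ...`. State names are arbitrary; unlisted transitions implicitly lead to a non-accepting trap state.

start=s0 accept=s4 s0-p->s1 s0-q->s5 s1-p->s2 s1-q->s5 s2-p->s5 s2-q->s3 s3-p->s4 s3-q->s5 s4-p->s4 s4-q->s4 s5-p->s5 s5-q->s5

Check the first 4 symbols one by one: s0 through s3 record how many have matched `ppqp` so far; any wrong symbol goes to the dead state s5. After all 4 match we enter the accepting sink s4.
A 6-state machine:
        p   q  
>  s0   s1  s5 
   s1   s2  s5 
   s2   s5  s3 
   s3   s4  s5 
 * s4   s4  s4 
   s5   s5  s5 
(> = start, * = accepting)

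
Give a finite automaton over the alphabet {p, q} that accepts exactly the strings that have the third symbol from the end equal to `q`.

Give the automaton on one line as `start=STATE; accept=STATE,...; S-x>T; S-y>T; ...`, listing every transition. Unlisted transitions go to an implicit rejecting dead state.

Because acceptance depends on a position counted from the end, the machine has to buffer the most recent 3 symbols. Make each state the string of the last up-to-3 symbols read; on input `x` shift the window left and append `x`. Accept when the buffered window has length 3 and begins with `q`.
15 states suffice.
          p    q  
>  S0     S1   S2 
   S1     S3   S4 
   S2     S5   S6 
   S3     S7   S8 
   S4     S9  S10 
   S5    S11  S12 
   S6    S13  S14 
   S7     S7   S8 
   S8     S9  S10 
   S9    S11  S12 
   S10   S13  S14 
 * S11    S7   S8 
 * S12    S9  S10 
 * S13   S11  S12 
 * S14   S13  S14 
(> = start, * = accepting)

start=S0; accept=S11,S12,S13,S14; S0-p>S1; S0-q>S2; S1-p>S3; S1-q>S4; S2-p>S5; S2-q>S6; S3-p>S7; S3-q>S8; S4-p>S9; S4-q>S10; S5-p>S11; S5-q>S12; S6-p>S13; S6-q>S14; S7-p>S7; S7-q>S8; S8-p>S9; S8-q>S10; S9-p>S11; S9-q>S12; S10-p>S13; S10-q>S14; S11-p>S7; S11-q>S8; S12-p>S9; S12-q>S10; S13-p>S11; S13-q>S12; S14-p>S13; S14-q>S14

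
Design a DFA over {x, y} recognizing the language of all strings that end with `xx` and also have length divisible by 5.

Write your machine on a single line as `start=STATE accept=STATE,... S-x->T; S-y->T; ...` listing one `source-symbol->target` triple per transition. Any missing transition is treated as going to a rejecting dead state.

start=q0; accept=q12; q0-x->q1; q0-y->q2; q1-x->q3; q1-y->q4; q2-x->q5; q2-y->q4; q3-x->q6; q3-y->q7; q4-x->q8; q4-y->q7; q5-x->q6; q5-y->q7; q6-x->q9; q6-y->q10; q7-x->q11; q7-y->q10; q8-x->q9; q8-y->q10; q9-x->q12; q9-y->q0; q10-x->q13; q10-y->q0; q11-x->q12; q11-y->q0; q12-x->q14; q12-y->q2; q13-x->q14; q13-y->q2; q14-x->q3; q14-y->q4

Build one automaton per condition and run them in lockstep. The first has 3 states tracking how much of the suffix `xx` has currently been matched; the second has 5 states tracking the input length modulo 5. A product state is a pair (one from each), accepting exactly when both do.
15 states suffice.
          x    y  
>  q0     q1   q2 
   q1     q3   q4 
   q2     q5   q4 
   q3     q6   q7 
   q4     q8   q7 
   q5     q6   q7 
   q6     q9  q10 
   q7    q11  q10 
   q8     q9  q10 
   q9    q12   q0 
   q10   q13   q0 
   q11   q12   q0 
 * q12   q14   q2 
   q13   q14   q2 
   q14    q3   q4 
(> = start, * = accepting)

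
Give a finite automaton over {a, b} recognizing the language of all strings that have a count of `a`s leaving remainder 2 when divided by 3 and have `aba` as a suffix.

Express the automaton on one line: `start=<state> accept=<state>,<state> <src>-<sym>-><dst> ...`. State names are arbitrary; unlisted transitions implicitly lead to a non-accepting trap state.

start=s0 accept=s6 s0-a->s1 s0-b->s0 s1-a->s2 s1-b->s3 s2-a->s4 s2-b->s5 s3-a->s6 s3-b->s7 s4-a->s1 s4-b->s8 s5-a->s9 s5-b->s10 s6-a->s4 s6-b->s5 s7-a->s2 s7-b->s7 s8-a->s11 s8-b->s0 s9-a->s1 s9-b->s8 s10-a->s4 s10-b->s10 s11-a->s2 s11-b->s3

Handle the two conditions separately and then intersect. One (3 states) tracks the count of `a`s modulo 3; the other (4 states) tracks how much of the suffix `aba` has currently been matched. Each combined state is a pair, one component from each; accept when both components accept.
A 12-state machine:
          a    b  
>  s0     s1   s0 
   s1     s2   s3 
   s2     s4   s5 
   s3     s6   s7 
   s4     s1   s8 
   s5     s9  s10 
 * s6     s4   s5 
   s7     s2   s7 
   s8    s11   s0 
   s9     s1   s8 
   s10    s4  s10 
   s11    s2   s3 
(> = start, * = accepting)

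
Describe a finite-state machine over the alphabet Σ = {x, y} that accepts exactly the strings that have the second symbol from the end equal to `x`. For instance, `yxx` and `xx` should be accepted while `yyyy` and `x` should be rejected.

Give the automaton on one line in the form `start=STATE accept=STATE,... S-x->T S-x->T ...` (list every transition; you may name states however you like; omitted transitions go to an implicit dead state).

start=q0 accept=q3,q4 q0-x->q1 q0-y->q2 q1-x->q3 q1-y->q4 q2-x->q5 q2-y->q6 q3-x->q3 q3-y->q4 q4-x->q5 q4-y->q6 q5-x->q3 q5-y->q4 q6-x->q5 q6-y->q6

A DFA must remember the last 2 symbols (since which symbol is second-to-last isn't known until the input ends). Use one state per possible window of the last ≤2 symbols; accept from those whose window starts with `x`.
With 7 states:
        x   y  
>  q0   q1  q2 
   q1   q3  q4 
   q2   q5  q6 
 * q3   q3  q4 
 * q4   q5  q6 
   q5   q3  q4 
   q6   q5  q6 
(> = start, * = accepting)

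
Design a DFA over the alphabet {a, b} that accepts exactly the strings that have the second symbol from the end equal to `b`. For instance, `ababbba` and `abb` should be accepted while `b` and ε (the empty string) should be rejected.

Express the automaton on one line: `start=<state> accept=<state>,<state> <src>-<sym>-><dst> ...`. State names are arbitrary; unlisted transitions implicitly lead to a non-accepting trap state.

start=s0 accept=s5,s6 s0-a->s1 s0-b->s2 s1-a->s3 s1-b->s4 s2-a->s5 s2-b->s6 s3-a->s3 s3-b->s4 s4-a->s5 s4-b->s6 s5-a->s3 s5-b->s4 s6-a->s5 s6-b->s6

A DFA must remember the last 2 symbols (since which symbol is second-to-last isn't known until the input ends). Use one state per possible window of the last ≤2 symbols; accept from those whose window starts with `b`.
        a   b  
>  s0   s1  s2 
   s1   s3  s4 
   s2   s5  s6 
   s3   s3  s4 
   s4   s5  s6 
 * s5   s3  s4 
 * s6   s5  s6 
(> = start, * = accepting)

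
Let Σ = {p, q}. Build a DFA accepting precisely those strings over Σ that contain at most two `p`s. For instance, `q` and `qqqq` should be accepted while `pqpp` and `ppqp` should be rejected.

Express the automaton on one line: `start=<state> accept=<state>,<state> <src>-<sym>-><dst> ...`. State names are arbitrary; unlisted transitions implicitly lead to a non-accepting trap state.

Count `p`s, saturating at 3: states s0 through s2 mean 0 through 2 `p`s seen; s3 means more than 2. Each `p` increments (capped at s3); other symbols loop. Accept from {s0, s1, s2}.
With 4 states:
        p   q  
>* s0   s1  s0 
 * s1   s2  s1 
 * s2   s3  s2 
   s3   s3  s3 
(> = start, * = accepting)

start=s0 accept=s0,s1,s2 s0-p->s1 s0-q->s0 s1-p->s2 s1-q->s1 s2-p->s3 s2-q->s2 s3-p->s3 s3-q->s3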